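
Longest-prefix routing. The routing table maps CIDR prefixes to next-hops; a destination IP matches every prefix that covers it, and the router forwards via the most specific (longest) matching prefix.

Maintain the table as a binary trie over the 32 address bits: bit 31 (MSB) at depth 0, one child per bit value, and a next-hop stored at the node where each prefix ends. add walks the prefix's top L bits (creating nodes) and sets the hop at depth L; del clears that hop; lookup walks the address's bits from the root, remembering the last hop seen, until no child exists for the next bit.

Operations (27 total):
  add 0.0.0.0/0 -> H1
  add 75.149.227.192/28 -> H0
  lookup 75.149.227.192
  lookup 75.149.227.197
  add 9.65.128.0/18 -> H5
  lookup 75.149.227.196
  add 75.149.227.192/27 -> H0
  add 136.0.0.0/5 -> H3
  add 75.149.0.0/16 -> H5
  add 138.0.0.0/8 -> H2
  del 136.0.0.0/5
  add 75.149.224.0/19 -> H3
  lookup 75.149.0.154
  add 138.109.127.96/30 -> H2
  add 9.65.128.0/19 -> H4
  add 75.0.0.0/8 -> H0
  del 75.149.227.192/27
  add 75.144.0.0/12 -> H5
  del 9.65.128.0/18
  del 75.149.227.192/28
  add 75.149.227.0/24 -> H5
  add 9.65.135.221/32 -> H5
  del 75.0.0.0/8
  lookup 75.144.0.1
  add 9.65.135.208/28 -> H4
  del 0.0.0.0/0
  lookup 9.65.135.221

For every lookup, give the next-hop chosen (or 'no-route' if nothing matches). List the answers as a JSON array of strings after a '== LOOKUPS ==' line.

Trace:
  + 0.0.0.0/0 (H1) depth=0
  + 75.149.227.192/28 (H0) depth=28
  lookup 75.149.227.192: bits 0100101110010101111000111100 walk d0:H1→d1:-→d2:-→d3:-→d4:-→d5:-→d6:-→d7:-→d8:-→d9:-→d10:-→d11:-→d12:-→d13:-→d14:-→d15:-→d16:-→d17:-→d18:-→d19:-→d20:-→d21:-→d22:-→d23:-→d24:-→d25:-→d26:-→d27:-→d28:H0 -> H0
  lookup 75.149.227.197: bits 0100101110010101111000111100 walk d0:H1→d1:-→d2:-→d3:-→d4:-→d5:-→d6:-→d7:-→d8:-→d9:-→d10:-→d11:-→d12:-→d13:-→d14:-→d15:-→d16:-→d17:-→d18:-→d19:-→d20:-→d21:-→d22:-→d23:-→d24:-→d25:-→d26:-→d27:-→d28:H0 -> H0
  + 9.65.128.0/18 (H5) depth=18
  lookup 75.149.227.196: bits 0100101110010101111000111100 walk d0:H1→d1:-→d2:-→d3:-→d4:-→d5:-→d6:-→d7:-→d8:-→d9:-→d10:-→d11:-→d12:-→d13:-→d14:-→d15:-→d16:-→d17:-→d18:-→d19:-→d20:-→d21:-→d22:-→d23:-→d24:-→d25:-→d26:-→d27:-→d28:H0 -> H0
  + 75.149.227.192/27 (H0) depth=27
  + 136.0.0.0/5 (H3) depth=5
  + 75.149.0.0/16 (H5) depth=16
  + 138.0.0.0/8 (H2) depth=8
  - 136.0.0.0/5 clear@5
  + 75.149.224.0/19 (H3) depth=19
  lookup 75.149.0.154: bits 0100101110010101 walk d0:H1→d1:-→d2:-→d3:-→d4:-→d5:-→d6:-→d7:-→d8:-→d9:-→d10:-→d11:-→d12:-→d13:-→d14:-→d15:-→d16:H5 -> H5
  + 138.109.127.96/30 (H2) depth=30
  + 9.65.128.0/19 (H4) depth=19
  + 75.0.0.0/8 (H0) depth=8
  - 75.149.227.192/27 clear@27
  + 75.144.0.0/12 (H5) depth=12
  - 9.65.128.0/18 clear@18
  - 75.149.227.192/28 clear@28
  + 75.149.227.0/24 (H5) depth=24
  + 9.65.135.221/32 (H5) depth=32
  - 75.0.0.0/8 clear@8
  lookup 75.144.0.1: bits 0100101110010 walk d0:H1→d1:-→d2:-→d3:-→d4:-→d5:-→d6:-→d7:-→d8:-→d9:-→d10:-→d11:-→d12:H5→d13:- -> H5
  + 9.65.135.208/28 (H4) depth=28
  - 0.0.0.0/0 clear@0
  lookup 9.65.135.221: bits 00001001010000011000011111011101 walk d0:-→d1:-→d2:-→d3:-→d4:-→d5:-→d6:-→d7:-→d8:-→d9:-→d10:-→d11:-→d12:-→d13:-→d14:-→d15:-→d16:-→d17:-→d18:-→d19:H4→d20:-→d21:-→d22:-→d23:-→d24:-→d25:-→d26:-→d27:-→d28:H4→d29:-→d30:-→d31:-→d32:H5 -> H5

== LOOKUPS ==
["H0","H0","H0","H5","H5","H5"]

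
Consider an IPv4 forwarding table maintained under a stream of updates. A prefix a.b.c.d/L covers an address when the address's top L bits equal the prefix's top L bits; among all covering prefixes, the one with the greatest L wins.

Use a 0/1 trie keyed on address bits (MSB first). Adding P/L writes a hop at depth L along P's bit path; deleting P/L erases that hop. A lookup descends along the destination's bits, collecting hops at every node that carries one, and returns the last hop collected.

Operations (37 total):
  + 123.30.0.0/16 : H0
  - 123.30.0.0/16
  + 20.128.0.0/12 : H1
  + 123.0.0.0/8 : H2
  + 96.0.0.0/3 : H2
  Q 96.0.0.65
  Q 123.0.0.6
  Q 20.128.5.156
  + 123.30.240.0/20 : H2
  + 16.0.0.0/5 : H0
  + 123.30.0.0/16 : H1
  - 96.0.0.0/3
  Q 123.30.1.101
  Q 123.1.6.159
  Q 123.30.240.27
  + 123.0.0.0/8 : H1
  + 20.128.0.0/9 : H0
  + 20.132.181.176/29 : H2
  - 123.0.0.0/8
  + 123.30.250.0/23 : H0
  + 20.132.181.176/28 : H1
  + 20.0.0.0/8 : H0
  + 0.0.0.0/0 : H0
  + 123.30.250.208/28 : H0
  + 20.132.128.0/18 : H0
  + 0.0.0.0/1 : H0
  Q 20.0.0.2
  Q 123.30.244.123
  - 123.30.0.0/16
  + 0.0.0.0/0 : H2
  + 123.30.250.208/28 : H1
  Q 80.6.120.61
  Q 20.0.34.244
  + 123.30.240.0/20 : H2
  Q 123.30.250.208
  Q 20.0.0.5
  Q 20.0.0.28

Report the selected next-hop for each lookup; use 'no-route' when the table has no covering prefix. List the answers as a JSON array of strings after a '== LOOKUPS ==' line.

Trace:
  + 123.30.0.0/16 (H0) depth=16
  - 123.30.0.0/16 clear@16
  + 20.128.0.0/12 (H1) depth=12
  + 123.0.0.0/8 (H2) depth=8
  + 96.0.0.0/3 (H2) depth=3
  lookup 96.0.0.65: bits 011 walk d0:-→d1:-→d2:-→d3:H2 -> H2
  lookup 123.0.0.6: bits 01111011000 walk d0:-→d1:-→d2:-→d3:H2→d4:-→d5:-→d6:-→d7:-→d8:H2→d9:-→d10:-→d11:- -> H2
  lookup 20.128.5.156: bits 000101001000 walk d0:-→d1:-→d2:-→d3:-→d4:-→d5:-→d6:-→d7:-→d8:-→d9:-→d10:-→d11:-→d12:H1 -> H1
  + 123.30.240.0/20 (H2) depth=20
  + 16.0.0.0/5 (H0) depth=5
  + 123.30.0.0/16 (H1) depth=16
  - 96.0.0.0/3 clear@3
  lookup 123.30.1.101: bits 0111101100011110 walk d0:-→d1:-→d2:-→d3:-→d4:-→d5:-→d6:-→d7:-→d8:H2→d9:-→d10:-→d11:-→d12:-→d13:-→d14:-→d15:-→d16:H1 -> H1
  lookup 123.1.6.159: bits 01111011000 walk d0:-→d1:-→d2:-→d3:-→d4:-→d5:-→d6:-→d7:-→d8:H2→d9:-→d10:-→d11:- -> H2
  lookup 123.30.240.27: bits 01111011000111101111 walk d0:-→d1:-→d2:-→d3:-→d4:-→d5:-→d6:-→d7:-→d8:H2→d9:-→d10:-→d11:-→d12:-→d13:-→d14:-→d15:-→d16:H1→d17:-→d18:-→d19:-→d20:H2 -> H2
  + 123.0.0.0/8 (H1) depth=8
  + 20.128.0.0/9 (H0) depth=9
  + 20.132.181.176/29 (H2) depth=29
  - 123.0.0.0/8 clear@8
  + 123.30.250.0/23 (H0) depth=23
  + 20.132.181.176/28 (H1) depth=28
  + 20.0.0.0/8 (H0) depth=8
  + 0.0.0.0/0 (H0) depth=0
  + 123.30.250.208/28 (H0) depth=28
  + 20.132.128.0/18 (H0) depth=18
  + 0.0.0.0/1 (H0) depth=1
  lookup 20.0.0.2: bits 00010100 walk d0:H0→d1:H0→d2:-→d3:-→d4:-→d5:H0→d6:-→d7:-→d8:H0 -> H0
  lookup 123.30.244.123: bits 01111011000111101111 walk d0:H0→d1:H0→d2:-→d3:-→d4:-→d5:-→d6:-→d7:-→d8:-→d9:-→d10:-→d11:-→d12:-→d13:-→d14:-→d15:-→d16:H1→d17:-→d18:-→d19:-→d20:H2 -> H2
  - 123.30.0.0/16 clear@16
  + 0.0.0.0/0 (H2) depth=0
  + 123.30.250.208/28 (H1) depth=28
  lookup 80.6.120.61: bits 01 walk d0:H2→d1:H0→d2:- -> H0
  lookup 20.0.34.244: bits 00010100 walk d0:H2→d1:H0→d2:-→d3:-→d4:-→d5:H0→d6:-→d7:-→d8:H0 -> H0
  + 123.30.240.0/20 (H2) depth=20
  lookup 123.30.250.208: bits 0111101100011110111110101101 walk d0:H2→d1:H0→d2:-→d3:-→d4:-→d5:-→d6:-→d7:-→d8:-→d9:-→d10:-→d11:-→d12:-→d13:-→d14:-→d15:-→d16:-→d17:-→d18:-→d19:-→d20:H2→d21:-→d22:-→d23:H0→d24:-→d25:-→d26:-→d27:-→d28:H1 -> H1
  lookup 20.0.0.5: bits 00010100 walk d0:H2→d1:H0→d2:-→d3:-→d4:-→d5:H0→d6:-→d7:-→d8:H0 -> H0
  lookup 20.0.0.28: bits 00010100 walk d0:H2→d1:H0→d2:-→d3:-→d4:-→d5:H0→d6:-→d7:-→d8:H0 -> H0

== LOOKUPS ==
["H2","H2","H1","H1","H2","H2","H0","H2","H0","H0","H1","H0","H0"]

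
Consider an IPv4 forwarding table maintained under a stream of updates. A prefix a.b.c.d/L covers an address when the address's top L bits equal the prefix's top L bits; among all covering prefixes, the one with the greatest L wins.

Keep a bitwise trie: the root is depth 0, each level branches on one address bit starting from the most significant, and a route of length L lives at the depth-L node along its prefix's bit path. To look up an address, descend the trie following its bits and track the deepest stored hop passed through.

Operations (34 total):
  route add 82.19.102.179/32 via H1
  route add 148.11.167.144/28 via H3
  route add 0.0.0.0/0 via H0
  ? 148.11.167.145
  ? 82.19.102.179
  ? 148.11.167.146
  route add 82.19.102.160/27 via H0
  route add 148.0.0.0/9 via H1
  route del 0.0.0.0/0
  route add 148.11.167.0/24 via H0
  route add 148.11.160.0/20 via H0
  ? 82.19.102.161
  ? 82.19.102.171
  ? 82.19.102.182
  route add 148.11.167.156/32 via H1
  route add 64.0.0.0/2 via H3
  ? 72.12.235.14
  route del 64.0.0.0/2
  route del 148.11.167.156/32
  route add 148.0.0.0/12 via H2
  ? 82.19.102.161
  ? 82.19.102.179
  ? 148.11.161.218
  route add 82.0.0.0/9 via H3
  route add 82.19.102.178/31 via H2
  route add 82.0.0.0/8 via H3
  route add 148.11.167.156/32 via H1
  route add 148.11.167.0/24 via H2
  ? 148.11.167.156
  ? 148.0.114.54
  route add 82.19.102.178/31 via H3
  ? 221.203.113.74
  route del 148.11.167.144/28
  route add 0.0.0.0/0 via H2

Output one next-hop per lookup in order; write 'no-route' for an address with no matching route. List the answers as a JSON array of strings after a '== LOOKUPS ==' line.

Process each operation:
  + 82.19.102.179/32 (H1) depth=32
  + 148.11.167.144/28 (H3) depth=28
  + 0.0.0.0/0 (H0) depth=0
  ? 148.11.167.145  path d0:H0→d1:-→d2:-→d3:-→d4:-→d5:-→d6:-→d7:-→d8:-→d9:-→d10:-→d11:-→d12:-→d13:-→d14:-→d15:-→d16:-→d17:-→d18:-→d19:-→d20:-→d21:-→d22:-→d23:-→d24:-→d25:-→d26:-→d27:-→d28:H3  best=H3
  ? 82.19.102.179  path d0:H0→d1:-→d2:-→d3:-→d4:-→d5:-→d6:-→d7:-→d8:-→d9:-→d10:-→d11:-→d12:-→d13:-→d14:-→d15:-→d16:-→d17:-→d18:-→d19:-→d20:-→d21:-→d22:-→d23:-→d24:-→d25:-→d26:-→d27:-→d28:-→d29:-→d30:-→d31:-→d32:H1  best=H1
  ? 148.11.167.146  path d0:H0→d1:-→d2:-→d3:-→d4:-→d5:-→d6:-→d7:-→d8:-→d9:-→d10:-→d11:-→d12:-→d13:-→d14:-→d15:-→d16:-→d17:-→d18:-→d19:-→d20:-→d21:-→d22:-→d23:-→d24:-→d25:-→d26:-→d27:-→d28:H3  best=H3
  + 82.19.102.160/27 (H0) depth=27
  + 148.0.0.0/9 (H1) depth=9
  del 0.0.0.0/0 (clear depth 0)
  + 148.11.167.0/24 (H0) depth=24
  + 148.11.160.0/20 (H0) depth=20
  ? 82.19.102.161  path d0:-→d1:-→d2:-→d3:-→d4:-→d5:-→d6:-→d7:-→d8:-→d9:-→d10:-→d11:-→d12:-→d13:-→d14:-→d15:-→d16:-→d17:-→d18:-→d19:-→d20:-→d21:-→d22:-→d23:-→d24:-→d25:-→d26:-→d27:H0  best=H0
  ? 82.19.102.171  path d0:-→d1:-→d2:-→d3:-→d4:-→d5:-→d6:-→d7:-→d8:-→d9:-→d10:-→d11:-→d12:-→d13:-→d14:-→d15:-→d16:-→d17:-→d18:-→d19:-→d20:-→d21:-→d22:-→d23:-→d24:-→d25:-→d26:-→d27:H0  best=H0
  ? 82.19.102.182  path d0:-→d1:-→d2:-→d3:-→d4:-→d5:-→d6:-→d7:-→d8:-→d9:-→d10:-→d11:-→d12:-→d13:-→d14:-→d15:-→d16:-→d17:-→d18:-→d19:-→d20:-→d21:-→d22:-→d23:-→d24:-→d25:-→d26:-→d27:H0→d28:-→d29:-  best=H0
  + 148.11.167.156/32 (H1) depth=32
  + 64.0.0.0/2 (H3) depth=2
  ? 72.12.235.14  path d0:-→d1:-→d2:H3→d3:-  best=H3
  del 64.0.0.0/2 (clear depth 2)
  del 148.11.167.156/32 (clear depth 32)
  + 148.0.0.0/12 (H2) depth=12
  ? 82.19.102.161  path d0:-→d1:-→d2:-→d3:-→d4:-→d5:-→d6:-→d7:-→d8:-→d9:-→d10:-→d11:-→d12:-→d13:-→d14:-→d15:-→d16:-→d17:-→d18:-→d19:-→d20:-→d21:-→d22:-→d23:-→d24:-→d25:-→d26:-→d27:H0  best=H0
  ? 82.19.102.179  path d0:-→d1:-→d2:-→d3:-→d4:-→d5:-→d6:-→d7:-→d8:-→d9:-→d10:-→d11:-→d12:-→d13:-→d14:-→d15:-→d16:-→d17:-→d18:-→d19:-→d20:-→d21:-→d22:-→d23:-→d24:-→d25:-→d26:-→d27:H0→d28:-→d29:-→d30:-→d31:-→d32:H1  best=H1
  ? 148.11.161.218  path d0:-→d1:-→d2:-→d3:-→d4:-→d5:-→d6:-→d7:-→d8:-→d9:H1→d10:-→d11:-→d12:H2→d13:-→d14:-→d15:-→d16:-→d17:-→d18:-→d19:-→d20:H0→d21:-  best=H0
  + 82.0.0.0/9 (H3) depth=9
  + 82.19.102.178/31 (H2) depth=31
  + 82.0.0.0/8 (H3) depth=8
  + 148.11.167.156/32 (H1) depth=32
  + 148.11.167.0/24 (H2) depth=24
  ? 148.11.167.156  path d0:-→d1:-→d2:-→d3:-→d4:-→d5:-→d6:-→d7:-→d8:-→d9:H1→d10:-→d11:-→d12:H2→d13:-→d14:-→d15:-→d16:-→d17:-→d18:-→d19:-→d20:H0→d21:-→d22:-→d23:-→d24:H2→d25:-→d26:-→d27:-→d28:H3→d29:-→d30:-→d31:-→d32:H1  best=H1
  ? 148.0.114.54  path d0:-→d1:-→d2:-→d3:-→d4:-→d5:-→d6:-→d7:-→d8:-→d9:H1→d10:-→d11:-→d12:H2  best=H2
  + 82.19.102.178/31 (H3) depth=31
  ? 221.203.113.74  path d0:-→d1:-  best=no-route
  del 148.11.167.144/28 (clear depth 28)
  + 0.0.0.0/0 (H2) depth=0

== LOOKUPS ==
["H3","H1","H3","H0","H0","H0","H3","H0","H1","H0","H1","H2","no-route"]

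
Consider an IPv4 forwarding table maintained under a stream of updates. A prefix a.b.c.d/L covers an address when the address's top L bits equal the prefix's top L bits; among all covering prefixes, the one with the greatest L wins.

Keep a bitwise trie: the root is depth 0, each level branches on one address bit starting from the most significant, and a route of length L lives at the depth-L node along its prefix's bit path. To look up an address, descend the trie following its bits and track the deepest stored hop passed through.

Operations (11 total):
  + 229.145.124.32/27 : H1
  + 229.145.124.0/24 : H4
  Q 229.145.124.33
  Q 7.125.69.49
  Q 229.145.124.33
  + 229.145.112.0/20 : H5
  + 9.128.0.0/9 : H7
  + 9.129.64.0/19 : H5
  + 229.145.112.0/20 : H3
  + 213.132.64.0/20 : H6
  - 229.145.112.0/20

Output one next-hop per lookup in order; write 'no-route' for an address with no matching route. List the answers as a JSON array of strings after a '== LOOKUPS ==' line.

Process each operation:
  add 229.145.124.32/27 -> H1 at depth 27
  add 229.145.124.0/24 -> H4 at depth 24
  ? 229.145.124.33  path d0:-→d1:-→d2:-→d3:-→d4:-→d5:-→d6:-→d7:-→d8:-→d9:-→d10:-→d11:-→d12:-→d13:-→d14:-→d15:-→d16:-→d17:-→d18:-→d19:-→d20:-→d21:-→d22:-→d23:-→d24:H4→d25:-→d26:-→d27:H1  best=H1
  ? 7.125.69.49  path d0:-  best=no-route
  ? 229.145.124.33  path d0:-→d1:-→d2:-→d3:-→d4:-→d5:-→d6:-→d7:-→d8:-→d9:-→d10:-→d11:-→d12:-→d13:-→d14:-→d15:-→d16:-→d17:-→d18:-→d19:-→d20:-→d21:-→d22:-→d23:-→d24:H4→d25:-→d26:-→d27:H1  best=H1
  add 229.145.112.0/20 -> H5 at depth 20
  add 9.128.0.0/9 -> H7 at depth 9
  add 9.129.64.0/19 -> H5 at depth 19
  add 229.145.112.0/20 -> H3 at depth 20
  add 213.132.64.0/20 -> H6 at depth 20
  - 229.145.112.0/20 clear@20

== LOOKUPS ==
["H1","no-route","H1"]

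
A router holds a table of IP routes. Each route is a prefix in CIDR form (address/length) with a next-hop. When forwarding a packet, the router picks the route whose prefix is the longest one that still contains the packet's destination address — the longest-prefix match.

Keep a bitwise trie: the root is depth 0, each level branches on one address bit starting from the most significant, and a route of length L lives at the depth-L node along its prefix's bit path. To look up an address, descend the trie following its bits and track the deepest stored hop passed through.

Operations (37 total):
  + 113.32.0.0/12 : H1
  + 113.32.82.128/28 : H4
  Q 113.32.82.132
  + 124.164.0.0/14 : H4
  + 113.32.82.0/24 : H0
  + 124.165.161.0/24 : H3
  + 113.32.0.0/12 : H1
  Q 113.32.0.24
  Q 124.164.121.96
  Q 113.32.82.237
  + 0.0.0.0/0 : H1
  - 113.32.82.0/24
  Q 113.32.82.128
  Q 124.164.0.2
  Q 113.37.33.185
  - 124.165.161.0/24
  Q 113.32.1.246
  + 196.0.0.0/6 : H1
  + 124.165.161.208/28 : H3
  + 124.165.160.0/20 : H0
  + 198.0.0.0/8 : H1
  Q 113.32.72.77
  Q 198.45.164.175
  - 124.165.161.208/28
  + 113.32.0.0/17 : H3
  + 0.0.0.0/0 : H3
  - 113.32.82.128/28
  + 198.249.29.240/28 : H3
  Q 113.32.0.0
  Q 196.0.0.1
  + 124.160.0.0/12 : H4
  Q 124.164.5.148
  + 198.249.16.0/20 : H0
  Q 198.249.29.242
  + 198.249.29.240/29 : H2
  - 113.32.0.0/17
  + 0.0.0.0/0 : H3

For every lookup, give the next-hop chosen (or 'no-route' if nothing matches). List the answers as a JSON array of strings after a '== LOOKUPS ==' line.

Process each operation:
  add 113.32.0.0/12 -> H1 at depth 12
  add 113.32.82.128/28 -> H4 at depth 28
  Q 113.32.82.132: descend 0111000100100000010100101000 ; hops seen [H1,H4] ; pick H4
  add 124.164.0.0/14 -> H4 at depth 14
  add 113.32.82.0/24 -> H0 at depth 24
  add 124.165.161.0/24 -> H3 at depth 24
  add 113.32.0.0/12 -> H1 at depth 12
  Q 113.32.0.24: descend 01110001001000000 ; hops seen [H1] ; pick H1
  Q 124.164.121.96: descend 011111001010010 ; hops seen [H4] ; pick H4
  Q 113.32.82.237: descend 0111000100100000010100101 ; hops seen [H1,H0] ; pick H0
  add 0.0.0.0/0 -> H1 at depth 0
  - 113.32.82.0/24 clear@24
  Q 113.32.82.128: descend 0111000100100000010100101000 ; hops seen [H1,H1,H4] ; pick H4
  Q 124.164.0.2: descend 011111001010010 ; hops seen [H1,H4] ; pick H4
  Q 113.37.33.185: descend 0111000100100 ; hops seen [H1,H1] ; pick H1
  - 124.165.161.0/24 clear@24
  Q 113.32.1.246: descend 01110001001000000 ; hops seen [H1,H1] ; pick H1
  add 196.0.0.0/6 -> H1 at depth 6
  add 124.165.161.208/28 -> H3 at depth 28
  add 124.165.160.0/20 -> H0 at depth 20
  add 198.0.0.0/8 -> H1 at depth 8
  Q 113.32.72.77: descend 0111000100100000010 ; hops seen [H1,H1] ; pick H1
  Q 198.45.164.175: descend 11000110 ; hops seen [H1,H1,H1] ; pick H1
  - 124.165.161.208/28 clear@28
  add 113.32.0.0/17 -> H3 at depth 17
  add 0.0.0.0/0 -> H3 at depth 0
  - 113.32.82.128/28 clear@28
  add 198.249.29.240/28 -> H3 at depth 28
  Q 113.32.0.0: descend 01110001001000000 ; hops seen [H3,H1,H3] ; pick H3
  Q 196.0.0.1: descend 110001 ; hops seen [H3,H1] ; pick H1
  add 124.160.0.0/12 -> H4 at depth 12
  Q 124.164.5.148: descend 011111001010010 ; hops seen [H3,H4,H4] ; pick H4
  add 198.249.16.0/20 -> H0 at depth 20
  Q 198.249.29.242: descend 1100011011111001000111011111 ; hops seen [H3,H1,H1,H0,H3] ; pick H3
  add 198.249.29.240/29 -> H2 at depth 29
  - 113.32.0.0/17 clear@17
  add 0.0.0.0/0 -> H3 at depth 0

== LOOKUPS ==
["H4","H1","H4","H0","H4","H4","H1","H1","H1","H1","H3","H1","H4","H3"]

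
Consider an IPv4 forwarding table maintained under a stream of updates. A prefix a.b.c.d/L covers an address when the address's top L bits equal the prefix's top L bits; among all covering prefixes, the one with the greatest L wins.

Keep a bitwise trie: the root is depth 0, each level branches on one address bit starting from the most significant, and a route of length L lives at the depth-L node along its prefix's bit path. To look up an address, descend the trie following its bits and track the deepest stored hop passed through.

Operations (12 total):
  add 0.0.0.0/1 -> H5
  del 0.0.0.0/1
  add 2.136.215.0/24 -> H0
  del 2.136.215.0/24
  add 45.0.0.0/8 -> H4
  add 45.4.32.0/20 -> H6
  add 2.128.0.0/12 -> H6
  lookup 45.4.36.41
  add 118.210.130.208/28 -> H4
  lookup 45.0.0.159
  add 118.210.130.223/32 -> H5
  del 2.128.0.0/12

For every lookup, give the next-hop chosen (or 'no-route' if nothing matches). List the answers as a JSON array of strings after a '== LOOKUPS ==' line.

Trace:
  add 0.0.0.0/1 -> H5 at depth 1
  - 0.0.0.0/1 clear@1
  add 2.136.215.0/24 -> H0 at depth 24
  - 2.136.215.0/24 clear@24
  add 45.0.0.0/8 -> H4 at depth 8
  add 45.4.32.0/20 -> H6 at depth 20
  add 2.128.0.0/12 -> H6 at depth 12
  ? 45.4.36.41  path d0:-→d1:-→d2:-→d3:-→d4:-→d5:-→d6:-→d7:-→d8:H4→d9:-→d10:-→d11:-→d12:-→d13:-→d14:-→d15:-→d16:-→d17:-→d18:-→d19:-→d20:H6  best=H6
  add 118.210.130.208/28 -> H4 at depth 28
  ? 45.0.0.159  path d0:-→d1:-→d2:-→d3:-→d4:-→d5:-→d6:-→d7:-→d8:H4→d9:-→d10:-→d11:-→d12:-→d13:-  best=H4
  add 118.210.130.223/32 -> H5 at depth 32
  - 2.128.0.0/12 clear@12

== LOOKUPS ==
["H6","H4"]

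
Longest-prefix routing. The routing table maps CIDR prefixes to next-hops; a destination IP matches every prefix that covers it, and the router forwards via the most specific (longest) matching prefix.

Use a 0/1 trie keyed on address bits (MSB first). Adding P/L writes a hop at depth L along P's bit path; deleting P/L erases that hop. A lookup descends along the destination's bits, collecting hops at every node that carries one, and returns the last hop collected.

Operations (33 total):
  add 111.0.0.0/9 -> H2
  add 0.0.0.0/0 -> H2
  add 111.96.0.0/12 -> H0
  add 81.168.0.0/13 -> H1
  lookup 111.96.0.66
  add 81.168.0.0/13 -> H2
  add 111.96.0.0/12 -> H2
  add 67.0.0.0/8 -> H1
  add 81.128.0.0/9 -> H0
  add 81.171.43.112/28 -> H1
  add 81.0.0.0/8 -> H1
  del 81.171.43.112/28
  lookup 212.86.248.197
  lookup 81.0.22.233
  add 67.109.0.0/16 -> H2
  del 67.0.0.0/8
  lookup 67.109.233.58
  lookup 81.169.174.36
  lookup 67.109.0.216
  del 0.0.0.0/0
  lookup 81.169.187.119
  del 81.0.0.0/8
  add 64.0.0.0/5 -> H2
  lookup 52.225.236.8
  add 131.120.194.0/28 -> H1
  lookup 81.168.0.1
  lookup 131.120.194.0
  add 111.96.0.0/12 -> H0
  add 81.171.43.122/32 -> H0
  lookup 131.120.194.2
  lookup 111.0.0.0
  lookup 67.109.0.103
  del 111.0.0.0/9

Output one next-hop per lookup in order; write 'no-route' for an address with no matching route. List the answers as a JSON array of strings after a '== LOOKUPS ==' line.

Apply in order:
  + 111.0.0.0/9 (H2) depth=9
  + 0.0.0.0/0 (H2) depth=0
  + 111.96.0.0/12 (H0) depth=12
  + 81.168.0.0/13 (H1) depth=13
  Q 111.96.0.66: descend 011011110110 ; hops seen [H2,H2,H0] ; pick H0
  + 81.168.0.0/13 (H2) depth=13
  + 111.96.0.0/12 (H2) depth=12
  + 67.0.0.0/8 (H1) depth=8
  + 81.128.0.0/9 (H0) depth=9
  + 81.171.43.112/28 (H1) depth=28
  + 81.0.0.0/8 (H1) depth=8
  - 81.171.43.112/28 clear@28
  Q 212.86.248.197: descend ε ; hops seen [H2] ; pick H2
  Q 81.0.22.233: descend 01010001 ; hops seen [H2,H1] ; pick H1
  + 67.109.0.0/16 (H2) depth=16
  - 67.0.0.0/8 clear@8
  Q 67.109.233.58: descend 0100001101101101 ; hops seen [H2,H2] ; pick H2
  Q 81.169.174.36: descend 01010001101010 ; hops seen [H2,H1,H0,H2] ; pick H2
  Q 67.109.0.216: descend 0100001101101101 ; hops seen [H2,H2] ; pick H2
  - 0.0.0.0/0 clear@0
  Q 81.169.187.119: descend 01010001101010 ; hops seen [H1,H0,H2] ; pick H2
  - 81.0.0.0/8 clear@8
  + 64.0.0.0/5 (H2) depth=5
  Q 52.225.236.8: descend 0 ; hops seen [∅] ; pick no-route
  + 131.120.194.0/28 (H1) depth=28
  Q 81.168.0.1: descend 01010001101010 ; hops seen [H0,H2] ; pick H2
  Q 131.120.194.0: descend 1000001101111000110000100000 ; hops seen [H1] ; pick H1
  + 111.96.0.0/12 (H0) depth=12
  + 81.171.43.122/32 (H0) depth=32
  Q 131.120.194.2: descend 1000001101111000110000100000 ; hops seen [H1] ; pick H1
  Q 111.0.0.0: descend 011011110 ; hops seen [H2] ; pick H2
  Q 67.109.0.103: descend 0100001101101101 ; hops seen [H2,H2] ; pick H2
  - 111.0.0.0/9 clear@9

== LOOKUPS ==
["H0","H2","H1","H2","H2","H2","H2","no-route","H2","H1","H1","H2","H2"]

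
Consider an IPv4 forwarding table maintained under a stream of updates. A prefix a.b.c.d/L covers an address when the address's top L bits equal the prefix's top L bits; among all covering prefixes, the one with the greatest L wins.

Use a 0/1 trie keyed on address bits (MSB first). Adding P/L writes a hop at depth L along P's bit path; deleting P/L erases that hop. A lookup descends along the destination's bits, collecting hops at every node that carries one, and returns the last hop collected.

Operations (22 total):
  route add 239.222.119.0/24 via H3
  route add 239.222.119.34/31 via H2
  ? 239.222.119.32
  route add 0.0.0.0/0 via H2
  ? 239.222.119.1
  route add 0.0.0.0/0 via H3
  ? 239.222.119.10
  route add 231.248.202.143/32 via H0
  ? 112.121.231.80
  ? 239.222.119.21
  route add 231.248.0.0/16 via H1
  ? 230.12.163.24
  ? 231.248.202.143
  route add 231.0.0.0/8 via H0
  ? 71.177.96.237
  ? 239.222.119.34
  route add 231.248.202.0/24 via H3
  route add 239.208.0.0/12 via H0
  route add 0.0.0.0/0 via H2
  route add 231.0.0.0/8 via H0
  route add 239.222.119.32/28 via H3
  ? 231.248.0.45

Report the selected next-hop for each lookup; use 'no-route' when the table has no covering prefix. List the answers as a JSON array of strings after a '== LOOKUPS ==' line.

Trace:
  + 239.222.119.0/24 (H3) depth=24
  + 239.222.119.34/31 (H2) depth=31
  ? 239.222.119.32  path d0:-→d1:-→d2:-→d3:-→d4:-→d5:-→d6:-→d7:-→d8:-→d9:-→d10:-→d11:-→d12:-→d13:-→d14:-→d15:-→d16:-→d17:-→d18:-→d19:-→d20:-→d21:-→d22:-→d23:-→d24:H3→d25:-→d26:-→d27:-→d28:-→d29:-→d30:-  best=H3
  + 0.0.0.0/0 (H2) depth=0
  ? 239.222.119.1  path d0:H2→d1:-→d2:-→d3:-→d4:-→d5:-→d6:-→d7:-→d8:-→d9:-→d10:-→d11:-→d12:-→d13:-→d14:-→d15:-→d16:-→d17:-→d18:-→d19:-→d20:-→d21:-→d22:-→d23:-→d24:H3→d25:-→d26:-  best=H3
  + 0.0.0.0/0 (H3) depth=0
  ? 239.222.119.10  path d0:H3→d1:-→d2:-→d3:-→d4:-→d5:-→d6:-→d7:-→d8:-→d9:-→d10:-→d11:-→d12:-→d13:-→d14:-→d15:-→d16:-→d17:-→d18:-→d19:-→d20:-→d21:-→d22:-→d23:-→d24:H3→d25:-→d26:-  best=H3
  + 231.248.202.143/32 (H0) depth=32
  ? 112.121.231.80  path d0:H3  best=H3
  ? 239.222.119.21  path d0:H3→d1:-→d2:-→d3:-→d4:-→d5:-→d6:-→d7:-→d8:-→d9:-→d10:-→d11:-→d12:-→d13:-→d14:-→d15:-→d16:-→d17:-→d18:-→d19:-→d20:-→d21:-→d22:-→d23:-→d24:H3→d25:-→d26:-  best=H3
  + 231.248.0.0/16 (H1) depth=16
  ? 230.12.163.24  path d0:H3→d1:-→d2:-→d3:-→d4:-→d5:-→d6:-→d7:-  best=H3
  ? 231.248.202.143  path d0:H3→d1:-→d2:-→d3:-→d4:-→d5:-→d6:-→d7:-→d8:-→d9:-→d10:-→d11:-→d12:-→d13:-→d14:-→d15:-→d16:H1→d17:-→d18:-→d19:-→d20:-→d21:-→d22:-→d23:-→d24:-→d25:-→d26:-→d27:-→d28:-→d29:-→d30:-→d31:-→d32:H0  best=H0
  + 231.0.0.0/8 (H0) depth=8
  ? 71.177.96.237  path d0:H3  best=H3
  ? 239.222.119.34  path d0:H3→d1:-→d2:-→d3:-→d4:-→d5:-→d6:-→d7:-→d8:-→d9:-→d10:-→d11:-→d12:-→d13:-→d14:-→d15:-→d16:-→d17:-→d18:-→d19:-→d20:-→d21:-→d22:-→d23:-→d24:H3→d25:-→d26:-→d27:-→d28:-→d29:-→d30:-→d31:H2  best=H2
  + 231.248.202.0/24 (H3) depth=24
  + 239.208.0.0/12 (H0) depth=12
  + 0.0.0.0/0 (H2) depth=0
  + 231.0.0.0/8 (H0) depth=8
  + 239.222.119.32/28 (H3) depth=28
  ? 231.248.0.45  path d0:H2→d1:-→d2:-→d3:-→d4:-→d5:-→d6:-→d7:-→d8:H0→d9:-→d10:-→d11:-→d12:-→d13:-→d14:-→d15:-→d16:H1  best=H1

== LOOKUPS ==
["H3","H3","H3","H3","H3","H3","H0","H3","H2","H1"]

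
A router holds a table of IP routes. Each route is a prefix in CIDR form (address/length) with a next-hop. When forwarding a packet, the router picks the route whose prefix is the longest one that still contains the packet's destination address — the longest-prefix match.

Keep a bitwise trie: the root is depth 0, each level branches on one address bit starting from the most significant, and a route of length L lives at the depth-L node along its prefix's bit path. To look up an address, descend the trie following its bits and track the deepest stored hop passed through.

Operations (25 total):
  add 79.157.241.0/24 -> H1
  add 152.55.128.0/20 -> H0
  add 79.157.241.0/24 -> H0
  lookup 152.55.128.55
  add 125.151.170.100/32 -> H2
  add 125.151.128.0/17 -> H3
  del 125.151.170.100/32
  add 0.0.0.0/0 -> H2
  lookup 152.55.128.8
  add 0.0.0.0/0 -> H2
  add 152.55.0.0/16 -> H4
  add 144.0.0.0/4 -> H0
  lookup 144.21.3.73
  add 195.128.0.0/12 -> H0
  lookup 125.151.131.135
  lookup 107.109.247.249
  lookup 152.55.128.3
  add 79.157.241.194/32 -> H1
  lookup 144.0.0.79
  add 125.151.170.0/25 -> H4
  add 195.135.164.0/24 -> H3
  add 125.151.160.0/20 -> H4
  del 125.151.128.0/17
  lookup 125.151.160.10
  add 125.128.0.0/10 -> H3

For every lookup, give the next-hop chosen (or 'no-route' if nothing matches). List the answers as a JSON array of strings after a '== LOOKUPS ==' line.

Apply in order:
  add 79.157.241.0/24 -> H1 at depth 24
  add 152.55.128.0/20 -> H0 at depth 20
  add 79.157.241.0/24 -> H0 at depth 24
  lookup 152.55.128.55: bits 10011000001101111000 walk d0:-→d1:-→d2:-→d3:-→d4:-→d5:-→d6:-→d7:-→d8:-→d9:-→d10:-→d11:-→d12:-→d13:-→d14:-→d15:-→d16:-→d17:-→d18:-→d19:-→d20:H0 -> H0
  add 125.151.170.100/32 -> H2 at depth 32
  add 125.151.128.0/17 -> H3 at depth 17
  del 125.151.170.100/32 (clear depth 32)
  add 0.0.0.0/0 -> H2 at depth 0
  lookup 152.55.128.8: bits 10011000001101111000 walk d0:H2→d1:-→d2:-→d3:-→d4:-→d5:-→d6:-→d7:-→d8:-→d9:-→d10:-→d11:-→d12:-→d13:-→d14:-→d15:-→d16:-→d17:-→d18:-→d19:-→d20:H0 -> H0
  add 0.0.0.0/0 -> H2 at depth 0
  add 152.55.0.0/16 -> H4 at depth 16
  add 144.0.0.0/4 -> H0 at depth 4
  lookup 144.21.3.73: bits 1001 walk d0:H2→d1:-→d2:-→d3:-→d4:H0 -> H0
  add 195.128.0.0/12 -> H0 at depth 12
  lookup 125.151.131.135: bits 011111011001011110 walk d0:H2→d1:-→d2:-→d3:-→d4:-→d5:-→d6:-→d7:-→d8:-→d9:-→d10:-→d11:-→d12:-→d13:-→d14:-→d15:-→d16:-→d17:H3→d18:- -> H3
  lookup 107.109.247.249: bits 011 walk d0:H2→d1:-→d2:-→d3:- -> H2
  lookup 152.55.128.3: bits 10011000001101111000 walk d0:H2→d1:-→d2:-→d3:-→d4:H0→d5:-→d6:-→d7:-→d8:-→d9:-→d10:-→d11:-→d12:-→d13:-→d14:-→d15:-→d16:H4→d17:-→d18:-→d19:-→d20:H0 -> H0
  add 79.157.241.194/32 -> H1 at depth 32
  lookup 144.0.0.79: bits 1001 walk d0:H2→d1:-→d2:-→d3:-→d4:H0 -> H0
  add 125.151.170.0/25 -> H4 at depth 25
  add 195.135.164.0/24 -> H3 at depth 24
  add 125.151.160.0/20 -> H4 at depth 20
  del 125.151.128.0/17 (clear depth 17)
  lookup 125.151.160.10: bits 01111101100101111010 walk d0:H2→d1:-→d2:-→d3:-→d4:-→d5:-→d6:-→d7:-→d8:-→d9:-→d10:-→d11:-→d12:-→d13:-→d14:-→d15:-→d16:-→d17:-→d18:-→d19:-→d20:H4 -> H4
  add 125.128.0.0/10 -> H3 at depth 10

== LOOKUPS ==
["H0","H0","H0","H3","H2","H0","H0","H4"]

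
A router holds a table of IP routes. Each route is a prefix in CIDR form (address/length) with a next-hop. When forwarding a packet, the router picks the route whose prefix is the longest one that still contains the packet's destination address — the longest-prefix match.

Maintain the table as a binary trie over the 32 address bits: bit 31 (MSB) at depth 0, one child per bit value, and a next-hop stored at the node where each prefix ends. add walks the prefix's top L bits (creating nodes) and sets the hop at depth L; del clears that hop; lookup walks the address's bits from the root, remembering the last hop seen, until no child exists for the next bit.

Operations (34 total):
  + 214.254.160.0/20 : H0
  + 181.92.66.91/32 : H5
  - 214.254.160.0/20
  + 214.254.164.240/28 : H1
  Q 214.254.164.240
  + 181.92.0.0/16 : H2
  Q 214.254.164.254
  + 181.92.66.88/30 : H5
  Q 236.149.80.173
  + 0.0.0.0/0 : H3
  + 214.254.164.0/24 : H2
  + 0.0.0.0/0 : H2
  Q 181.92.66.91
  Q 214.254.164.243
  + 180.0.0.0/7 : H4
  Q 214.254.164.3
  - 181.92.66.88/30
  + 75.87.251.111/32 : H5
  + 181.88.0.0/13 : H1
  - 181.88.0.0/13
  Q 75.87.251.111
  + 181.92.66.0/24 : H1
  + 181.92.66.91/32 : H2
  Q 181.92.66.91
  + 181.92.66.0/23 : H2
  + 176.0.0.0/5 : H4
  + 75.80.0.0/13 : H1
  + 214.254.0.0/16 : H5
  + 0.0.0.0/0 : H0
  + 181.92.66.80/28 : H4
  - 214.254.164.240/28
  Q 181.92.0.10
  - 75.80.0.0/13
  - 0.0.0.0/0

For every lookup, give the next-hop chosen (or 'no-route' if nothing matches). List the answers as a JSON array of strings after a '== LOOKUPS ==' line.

Process each operation:
  add 214.254.160.0/20 -> H0 at depth 20
  add 181.92.66.91/32 -> H5 at depth 32
  - 214.254.160.0/20 clear@20
  add 214.254.164.240/28 -> H1 at depth 28
  Q 214.254.164.240: descend 1101011011111110101001001111 ; hops seen [H1] ; pick H1
  add 181.92.0.0/16 -> H2 at depth 16
  Q 214.254.164.254: descend 1101011011111110101001001111 ; hops seen [H1] ; pick H1
  add 181.92.66.88/30 -> H5 at depth 30
  Q 236.149.80.173: descend 11 ; hops seen [∅] ; pick no-route
  add 0.0.0.0/0 -> H3 at depth 0
  add 214.254.164.0/24 -> H2 at depth 24
  add 0.0.0.0/0 -> H2 at depth 0
  Q 181.92.66.91: descend 10110101010111000100001001011011 ; hops seen [H2,H2,H5,H5] ; pick H5
  Q 214.254.164.243: descend 1101011011111110101001001111 ; hops seen [H2,H2,H1] ; pick H1
  add 180.0.0.0/7 -> H4 at depth 7
  Q 214.254.164.3: descend 110101101111111010100100 ; hops seen [H2,H2] ; pick H2
  - 181.92.66.88/30 clear@30
  add 75.87.251.111/32 -> H5 at depth 32
  add 181.88.0.0/13 -> H1 at depth 13
  - 181.88.0.0/13 clear@13
  Q 75.87.251.111: descend 01001011010101111111101101101111 ; hops seen [H2,H5] ; pick H5
  add 181.92.66.0/24 -> H1 at depth 24
  add 181.92.66.91/32 -> H2 at depth 32
  Q 181.92.66.91: descend 10110101010111000100001001011011 ; hops seen [H2,H4,H2,H1,H2] ; pick H2
  add 181.92.66.0/23 -> H2 at depth 23
  add 176.0.0.0/5 -> H4 at depth 5
  add 75.80.0.0/13 -> H1 at depth 13
  add 214.254.0.0/16 -> H5 at depth 16
  add 0.0.0.0/0 -> H0 at depth 0
  add 181.92.66.80/28 -> H4 at depth 28
  - 214.254.164.240/28 clear@28
  Q 181.92.0.10: descend 10110101010111000 ; hops seen [H0,H4,H4,H2] ; pick H2
  - 75.80.0.0/13 clear@13
  - 0.0.0.0/0 clear@0

== LOOKUPS ==
["H1","H1","no-route","H5","H1","H2","H5","H2","H2"]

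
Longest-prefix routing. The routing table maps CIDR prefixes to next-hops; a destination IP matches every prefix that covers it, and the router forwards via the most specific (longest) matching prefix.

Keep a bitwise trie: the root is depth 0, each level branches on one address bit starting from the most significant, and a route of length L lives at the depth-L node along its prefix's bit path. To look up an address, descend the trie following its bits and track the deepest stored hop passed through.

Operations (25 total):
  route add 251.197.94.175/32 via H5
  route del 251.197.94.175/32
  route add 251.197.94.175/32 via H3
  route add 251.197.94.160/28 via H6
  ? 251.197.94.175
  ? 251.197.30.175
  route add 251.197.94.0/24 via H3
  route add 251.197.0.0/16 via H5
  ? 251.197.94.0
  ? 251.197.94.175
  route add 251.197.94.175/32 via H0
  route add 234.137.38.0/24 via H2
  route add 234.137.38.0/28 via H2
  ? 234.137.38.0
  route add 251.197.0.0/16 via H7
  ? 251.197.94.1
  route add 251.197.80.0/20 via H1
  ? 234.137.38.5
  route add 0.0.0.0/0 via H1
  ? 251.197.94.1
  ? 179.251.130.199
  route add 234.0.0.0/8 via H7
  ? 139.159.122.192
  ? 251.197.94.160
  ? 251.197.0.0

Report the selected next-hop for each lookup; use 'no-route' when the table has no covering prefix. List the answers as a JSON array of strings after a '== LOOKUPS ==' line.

Process each operation:
  + 251.197.94.175/32 (H5) depth=32
  del 251.197.94.175/32 (clear depth 32)
  + 251.197.94.175/32 (H3) depth=32
  + 251.197.94.160/28 (H6) depth=28
  ? 251.197.94.175  path d0:-→d1:-→d2:-→d3:-→d4:-→d5:-→d6:-→d7:-→d8:-→d9:-→d10:-→d11:-→d12:-→d13:-→d14:-→d15:-→d16:-→d17:-→d18:-→d19:-→d20:-→d21:-→d22:-→d23:-→d24:-→d25:-→d26:-→d27:-→d28:H6→d29:-→d30:-→d31:-→d32:H3  best=H3
  ? 251.197.30.175  path d0:-→d1:-→d2:-→d3:-→d4:-→d5:-→d6:-→d7:-→d8:-→d9:-→d10:-→d11:-→d12:-→d13:-→d14:-→d15:-→d16:-→d17:-  best=no-route
  + 251.197.94.0/24 (H3) depth=24
  + 251.197.0.0/16 (H5) depth=16
  ? 251.197.94.0  path d0:-→d1:-→d2:-→d3:-→d4:-→d5:-→d6:-→d7:-→d8:-→d9:-→d10:-→d11:-→d12:-→d13:-→d14:-→d15:-→d16:H5→d17:-→d18:-→d19:-→d20:-→d21:-→d22:-→d23:-→d24:H3  best=H3
  ? 251.197.94.175  path d0:-→d1:-→d2:-→d3:-→d4:-→d5:-→d6:-→d7:-→d8:-→d9:-→d10:-→d11:-→d12:-→d13:-→d14:-→d15:-→d16:H5→d17:-→d18:-→d19:-→d20:-→d21:-→d22:-→d23:-→d24:H3→d25:-→d26:-→d27:-→d28:H6→d29:-→d30:-→d31:-→d32:H3  best=H3
  + 251.197.94.175/32 (H0) depth=32
  + 234.137.38.0/24 (H2) depth=24
  + 234.137.38.0/28 (H2) depth=28
  ? 234.137.38.0  path d0:-→d1:-→d2:-→d3:-→d4:-→d5:-→d6:-→d7:-→d8:-→d9:-→d10:-→d11:-→d12:-→d13:-→d14:-→d15:-→d16:-→d17:-→d18:-→d19:-→d20:-→d21:-→d22:-→d23:-→d24:H2→d25:-→d26:-→d27:-→d28:H2  best=H2
  + 251.197.0.0/16 (H7) depth=16
  ? 251.197.94.1  path d0:-→d1:-→d2:-→d3:-→d4:-→d5:-→d6:-→d7:-→d8:-→d9:-→d10:-→d11:-→d12:-→d13:-→d14:-→d15:-→d16:H7→d17:-→d18:-→d19:-→d20:-→d21:-→d22:-→d23:-→d24:H3  best=H3
  + 251.197.80.0/20 (H1) depth=20
  ? 234.137.38.5  path d0:-→d1:-→d2:-→d3:-→d4:-→d5:-→d6:-→d7:-→d8:-→d9:-→d10:-→d11:-→d12:-→d13:-→d14:-→d15:-→d16:-→d17:-→d18:-→d19:-→d20:-→d21:-→d22:-→d23:-→d24:H2→d25:-→d26:-→d27:-→d28:H2  best=H2
  + 0.0.0.0/0 (H1) depth=0
  ? 251.197.94.1  path d0:H1→d1:-→d2:-→d3:-→d4:-→d5:-→d6:-→d7:-→d8:-→d9:-→d10:-→d11:-→d12:-→d13:-→d14:-→d15:-→d16:H7→d17:-→d18:-→d19:-→d20:H1→d21:-→d22:-→d23:-→d24:H3  best=H3
  ? 179.251.130.199  path d0:H1→d1:-  best=H1
  + 234.0.0.0/8 (H7) depth=8
  ? 139.159.122.192  path d0:H1→d1:-  best=H1
  ? 251.197.94.160  path d0:H1→d1:-→d2:-→d3:-→d4:-→d5:-→d6:-→d7:-→d8:-→d9:-→d10:-→d11:-→d12:-→d13:-→d14:-→d15:-→d16:H7→d17:-→d18:-→d19:-→d20:H1→d21:-→d22:-→d23:-→d24:H3→d25:-→d26:-→d27:-→d28:H6  best=H6
  ? 251.197.0.0  path d0:H1→d1:-→d2:-→d3:-→d4:-→d5:-→d6:-→d7:-→d8:-→d9:-→d10:-→d11:-→d12:-→d13:-→d14:-→d15:-→d16:H7→d17:-  best=H7

== LOOKUPS ==
["H3","no-route","H3","H3","H2","H3","H2","H3","H1","H1","H6","H7"]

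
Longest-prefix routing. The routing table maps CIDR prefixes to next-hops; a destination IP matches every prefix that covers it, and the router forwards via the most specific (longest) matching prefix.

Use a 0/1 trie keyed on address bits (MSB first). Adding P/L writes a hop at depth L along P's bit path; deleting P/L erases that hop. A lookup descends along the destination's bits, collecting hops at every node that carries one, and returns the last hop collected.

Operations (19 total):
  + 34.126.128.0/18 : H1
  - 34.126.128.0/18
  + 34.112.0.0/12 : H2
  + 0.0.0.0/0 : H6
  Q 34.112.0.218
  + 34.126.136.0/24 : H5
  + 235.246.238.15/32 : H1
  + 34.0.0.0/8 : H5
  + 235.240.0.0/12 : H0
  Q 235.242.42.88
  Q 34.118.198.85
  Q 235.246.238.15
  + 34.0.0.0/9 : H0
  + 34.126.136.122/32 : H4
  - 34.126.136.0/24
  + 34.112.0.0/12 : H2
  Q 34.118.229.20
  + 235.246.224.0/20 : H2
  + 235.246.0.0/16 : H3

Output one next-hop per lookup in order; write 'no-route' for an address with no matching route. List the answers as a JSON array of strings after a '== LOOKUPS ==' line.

Process each operation:
  add 34.126.128.0/18 -> H1 at depth 18
  del 34.126.128.0/18 (clear depth 18)
  add 34.112.0.0/12 -> H2 at depth 12
  add 0.0.0.0/0 -> H6 at depth 0
  ? 34.112.0.218  path d0:H6→d1:-→d2:-→d3:-→d4:-→d5:-→d6:-→d7:-→d8:-→d9:-→d10:-→d11:-→d12:H2  best=H2
  add 34.126.136.0/24 -> H5 at depth 24
  add 235.246.238.15/32 -> H1 at depth 32
  add 34.0.0.0/8 -> H5 at depth 8
  add 235.240.0.0/12 -> H0 at depth 12
  ? 235.242.42.88  path d0:H6→d1:-→d2:-→d3:-→d4:-→d5:-→d6:-→d7:-→d8:-→d9:-→d10:-→d11:-→d12:H0→d13:-  best=H0
  ? 34.118.198.85  path d0:H6→d1:-→d2:-→d3:-→d4:-→d5:-→d6:-→d7:-→d8:H5→d9:-→d10:-→d11:-→d12:H2  best=H2
  ? 235.246.238.15  path d0:H6→d1:-→d2:-→d3:-→d4:-→d5:-→d6:-→d7:-→d8:-→d9:-→d10:-→d11:-→d12:H0→d13:-→d14:-→d15:-→d16:-→d17:-→d18:-→d19:-→d20:-→d21:-→d22:-→d23:-→d24:-→d25:-→d26:-→d27:-→d28:-→d29:-→d30:-→d31:-→d32:H1  best=H1
  add 34.0.0.0/9 -> H0 at depth 9
  add 34.126.136.122/32 -> H4 at depth 32
  del 34.126.136.0/24 (clear depth 24)
  add 34.112.0.0/12 -> H2 at depth 12
  ? 34.118.229.20  path d0:H6→d1:-→d2:-→d3:-→d4:-→d5:-→d6:-→d7:-→d8:H5→d9:H0→d10:-→d11:-→d12:H2  best=H2
  add 235.246.224.0/20 -> H2 at depth 20
  add 235.246.0.0/16 -> H3 at depth 16

== LOOKUPS ==
["H2","H0","H2","H1","H2"]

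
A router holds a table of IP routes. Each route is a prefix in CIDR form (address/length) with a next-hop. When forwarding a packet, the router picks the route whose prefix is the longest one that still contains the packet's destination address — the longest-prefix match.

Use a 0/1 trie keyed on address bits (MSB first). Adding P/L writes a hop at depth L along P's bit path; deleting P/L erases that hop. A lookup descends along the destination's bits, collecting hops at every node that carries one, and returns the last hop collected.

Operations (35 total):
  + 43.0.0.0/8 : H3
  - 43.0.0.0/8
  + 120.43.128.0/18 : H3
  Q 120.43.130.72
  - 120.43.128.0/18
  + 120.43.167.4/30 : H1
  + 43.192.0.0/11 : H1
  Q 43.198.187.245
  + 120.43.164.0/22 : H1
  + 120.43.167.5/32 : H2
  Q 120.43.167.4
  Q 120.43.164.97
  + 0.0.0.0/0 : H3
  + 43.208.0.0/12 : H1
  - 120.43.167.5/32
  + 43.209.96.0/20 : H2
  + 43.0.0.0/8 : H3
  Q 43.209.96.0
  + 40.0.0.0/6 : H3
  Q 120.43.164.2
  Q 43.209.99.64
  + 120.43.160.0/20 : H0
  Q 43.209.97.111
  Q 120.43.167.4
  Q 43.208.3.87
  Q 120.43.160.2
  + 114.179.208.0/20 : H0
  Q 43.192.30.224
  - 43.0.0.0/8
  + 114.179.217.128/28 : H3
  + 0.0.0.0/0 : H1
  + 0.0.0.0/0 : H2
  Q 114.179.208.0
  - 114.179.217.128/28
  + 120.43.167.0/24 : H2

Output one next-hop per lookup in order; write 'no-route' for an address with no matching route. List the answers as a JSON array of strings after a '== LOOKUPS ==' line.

Trace:
  + 43.0.0.0/8 (H3) depth=8
  - 43.0.0.0/8 clear@8
  + 120.43.128.0/18 (H3) depth=18
  ? 120.43.130.72  path d0:-→d1:-→d2:-→d3:-→d4:-→d5:-→d6:-→d7:-→d8:-→d9:-→d10:-→d11:-→d12:-→d13:-→d14:-→d15:-→d16:-→d17:-→d18:H3  best=H3
  - 120.43.128.0/18 clear@18
  + 120.43.167.4/30 (H1) depth=30
  + 43.192.0.0/11 (H1) depth=11
  ? 43.198.187.245  path d0:-→d1:-→d2:-→d3:-→d4:-→d5:-→d6:-→d7:-→d8:-→d9:-→d10:-→d11:H1  best=H1
  + 120.43.164.0/22 (H1) depth=22
  + 120.43.167.5/32 (H2) depth=32
  ? 120.43.167.4  path d0:-→d1:-→d2:-→d3:-→d4:-→d5:-→d6:-→d7:-→d8:-→d9:-→d10:-→d11:-→d12:-→d13:-→d14:-→d15:-→d16:-→d17:-→d18:-→d19:-→d20:-→d21:-→d22:H1→d23:-→d24:-→d25:-→d26:-→d27:-→d28:-→d29:-→d30:H1→d31:-  best=H1
  ? 120.43.164.97  path d0:-→d1:-→d2:-→d3:-→d4:-→d5:-→d6:-→d7:-→d8:-→d9:-→d10:-→d11:-→d12:-→d13:-→d14:-→d15:-→d16:-→d17:-→d18:-→d19:-→d20:-→d21:-→d22:H1  best=H1
  + 0.0.0.0/0 (H3) depth=0
  + 43.208.0.0/12 (H1) depth=12
  - 120.43.167.5/32 clear@32
  + 43.209.96.0/20 (H2) depth=20
  + 43.0.0.0/8 (H3) depth=8
  ? 43.209.96.0  path d0:H3→d1:-→d2:-→d3:-→d4:-→d5:-→d6:-→d7:-→d8:H3→d9:-→d10:-→d11:H1→d12:H1→d13:-→d14:-→d15:-→d16:-→d17:-→d18:-→d19:-→d20:H2  best=H2
  + 40.0.0.0/6 (H3) depth=6
  ? 120.43.164.2  path d0:H3→d1:-→d2:-→d3:-→d4:-→d5:-→d6:-→d7:-→d8:-→d9:-→d10:-→d11:-→d12:-→d13:-→d14:-→d15:-→d16:-→d17:-→d18:-→d19:-→d20:-→d21:-→d22:H1  best=H1
  ? 43.209.99.64  path d0:H3→d1:-→d2:-→d3:-→d4:-→d5:-→d6:H3→d7:-→d8:H3→d9:-→d10:-→d11:H1→d12:H1→d13:-→d14:-→d15:-→d16:-→d17:-→d18:-→d19:-→d20:H2  best=H2
  + 120.43.160.0/20 (H0) depth=20
  ? 43.209.97.111  path d0:H3→d1:-→d2:-→d3:-→d4:-→d5:-→d6:H3→d7:-→d8:H3→d9:-→d10:-→d11:H1→d12:H1→d13:-→d14:-→d15:-→d16:-→d17:-→d18:-→d19:-→d20:H2  best=H2
  ? 120.43.167.4  path d0:H3→d1:-→d2:-→d3:-→d4:-→d5:-→d6:-→d7:-→d8:-→d9:-→d10:-→d11:-→d12:-→d13:-→d14:-→d15:-→d16:-→d17:-→d18:-→d19:-→d20:H0→d21:-→d22:H1→d23:-→d24:-→d25:-→d26:-→d27:-→d28:-→d29:-→d30:H1→d31:-  best=H1
  ? 43.208.3.87  path d0:H3→d1:-→d2:-→d3:-→d4:-→d5:-→d6:H3→d7:-→d8:H3→d9:-→d10:-→d11:H1→d12:H1→d13:-→d14:-→d15:-  best=H1
  ? 120.43.160.2  path d0:H3→d1:-→d2:-→d3:-→d4:-→d5:-→d6:-→d7:-→d8:-→d9:-→d10:-→d11:-→d12:-→d13:-→d14:-→d15:-→d16:-→d17:-→d18:-→d19:-→d20:H0→d21:-  best=H0
  + 114.179.208.0/20 (H0) depth=20
  ? 43.192.30.224  path d0:H3→d1:-→d2:-→d3:-→d4:-→d5:-→d6:H3→d7:-→d8:H3→d9:-→d10:-→d11:H1  best=H1
  - 43.0.0.0/8 clear@8
  + 114.179.217.128/28 (H3) depth=28
  + 0.0.0.0/0 (H1) depth=0
  + 0.0.0.0/0 (H2) depth=0
  ? 114.179.208.0  path d0:H2→d1:-→d2:-→d3:-→d4:-→d5:-→d6:-→d7:-→d8:-→d9:-→d10:-→d11:-→d12:-→d13:-→d14:-→d15:-→d16:-→d17:-→d18:-→d19:-→d20:H0  best=H0
  - 114.179.217.128/28 clear@28
  + 120.43.167.0/24 (H2) depth=24

== LOOKUPS ==
["H3","H1","H1","H1","H2","H1","H2","H2","H1","H1","H0","H1","H0"]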